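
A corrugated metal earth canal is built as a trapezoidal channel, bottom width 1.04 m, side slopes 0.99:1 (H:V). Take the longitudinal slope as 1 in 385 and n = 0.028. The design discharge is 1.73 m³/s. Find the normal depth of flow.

y_n = 0.845 m

Manning's equation rearranged: A R^(2/3) = nQ / (1·√S) = 0.028 × 1.73 / (√0.002597) = 0.9505.
Try y = 0.688 m: A R^(2/3) = 0.6405 — low.
Try y = 1.08 m: A R^(2/3) = 1.545 — high.
Try y = 0.845 m: A R^(2/3) = 0.9503 — ≈ 0.9505.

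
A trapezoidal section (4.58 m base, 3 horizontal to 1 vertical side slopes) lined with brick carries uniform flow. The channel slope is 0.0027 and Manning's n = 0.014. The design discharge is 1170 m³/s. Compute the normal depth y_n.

y_n = 6.18 m

Manning's equation rearranged: A R^(2/3) = nQ / (1·√S) = 0.014 × 1170 / (√0.0027) = 315.2.
Try y = 7.12 m: A R^(2/3) = 443.6 — too large.
Try y = 4.92 m: A R^(2/3) = 182.9 — too small.
Try y = 6.18 m: A R^(2/3) = 314.9 — ≈ 315.2.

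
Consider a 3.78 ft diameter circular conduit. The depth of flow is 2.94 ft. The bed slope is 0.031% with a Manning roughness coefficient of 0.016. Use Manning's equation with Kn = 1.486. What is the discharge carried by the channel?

For a circular section of diameter D = 3.78 ft at depth y = 2.94 ft, the central angle is θ = 2 arccos(1 − 2y/D) = 4.32 rad. Then A = (D²/8)(θ − sin θ) = 9.365 ft² and P = Dθ/2 = 8.164 ft.
Hydraulic radius R = A/P = 9.365/8.164 = 1.147 ft.
Manning's equation: Q = (1.486/n) A R^(2/3) S^(1/2) = (1.486/0.016) × 9.365 × 1.147^(2/3) × 0.00031^(1/2) = 16.8 ft³/s.

Q = 16.8 ft³/s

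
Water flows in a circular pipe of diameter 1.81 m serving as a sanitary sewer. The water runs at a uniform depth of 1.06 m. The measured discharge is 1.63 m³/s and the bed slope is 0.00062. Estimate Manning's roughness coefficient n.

For a circular section of diameter D = 1.81 m at depth y = 1.06 m, the central angle is θ = 2 arccos(1 − 2y/D) = 3.486 rad. Then A = (D²/8)(θ − sin θ) = 1.566 m² and P = Dθ/2 = 3.155 m.
Hydraulic radius R = A/P = 1.566/3.155 = 0.4963 m.
Rearranging Manning's equation: n = (1/Q) A R^(2/3) S^(1/2) = (1/1.63) × 1.566 × 0.4963^(2/3) × √0.00062 = 0.015.

n = 0.015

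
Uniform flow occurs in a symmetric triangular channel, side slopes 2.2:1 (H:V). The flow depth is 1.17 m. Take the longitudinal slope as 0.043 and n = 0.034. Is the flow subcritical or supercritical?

For a triangular section with side slope z = 2.2: A = zy² = 2.2×1.17² = 3.012 m²; P = 2y√(1+z²) = 2×1.17×2.417 = 5.655 m.
Hydraulic radius R = A/P = 3.012/5.655 = 0.5326 m.
V = (1/n) R^(2/3) √S = (1/0.034) × 0.5326^(2/3) × √0.043 = 4.007 m/s. Hydraulic depth D_h = A/T = 3.012/5.148 = 0.585 m.
Froude number Fr = V/√(g·D_h) = 4.007/√(9.81×0.585) = 1.67, which is greater than 1, so the flow is supercritical.

supercritical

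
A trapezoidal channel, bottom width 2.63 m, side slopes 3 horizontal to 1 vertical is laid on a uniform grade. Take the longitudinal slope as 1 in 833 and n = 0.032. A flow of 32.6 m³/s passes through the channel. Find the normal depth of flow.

Manning's equation rearranged: A R^(2/3) = nQ / (1·√S) = 0.032 × 32.6 / (√0.0012) = 30.11.
Trying y = 3.15 m: A R^(2/3) = 53.93 — over.
Trying y = 1.99 m: A R^(2/3) = 18.51 — short.
Trying y = 2.46 m: A R^(2/3) = 30.14 — matches.

y_n = 2.46 m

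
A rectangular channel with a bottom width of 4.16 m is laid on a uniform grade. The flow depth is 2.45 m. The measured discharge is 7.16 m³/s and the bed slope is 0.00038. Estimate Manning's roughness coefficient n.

n = 0.03

Flow area A = b·y = 4.16 × 2.45 = 10.19 m². Wetted perimeter P = b + 2y = 4.16 + 2×2.45 = 9.06 m.
Hydraulic radius R = A/P = 10.19/9.06 = 1.125 m.
Rearranging Manning's equation: n = (1/Q) A R^(2/3) S^(1/2) = (1/7.16) × 10.19 × 1.125^(2/3) × √0.00038 = 0.03.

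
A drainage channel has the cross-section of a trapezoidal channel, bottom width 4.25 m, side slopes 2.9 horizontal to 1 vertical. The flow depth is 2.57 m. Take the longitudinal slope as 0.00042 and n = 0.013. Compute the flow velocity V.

V = 2.07 m/s

With bottom width b = 4.25 m and side slope z = 2.9: A = (b + zy)y = (4.25 + 2.9×2.57)×2.57 = 30.08 m²; P = b + 2y√(1+z²) = 4.25 + 2×2.57×3.068 = 20.02 m.
Hydraulic radius R = A/P = 30.08/20.02 = 1.503 m.
From Manning's equation, V = (1/n) R^(2/3) S^(1/2) = (1/0.013) × 1.503^(2/3) × 0.00042^(1/2) = 2.07 m/s.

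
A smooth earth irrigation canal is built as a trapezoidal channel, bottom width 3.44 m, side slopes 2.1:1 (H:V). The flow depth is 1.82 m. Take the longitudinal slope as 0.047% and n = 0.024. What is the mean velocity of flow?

V = 0.968 m/s

With bottom width b = 3.44 m and side slope z = 2.1: A = (b + zy)y = (3.44 + 2.1×1.82)×1.82 = 13.22 m²; P = b + 2y√(1+z²) = 3.44 + 2×1.82×2.326 = 11.91 m.
Hydraulic radius R = A/P = 13.22/11.91 = 1.11 m.
From Manning's equation, V = (1/n) R^(2/3) S^(1/2) = (1/0.024) × 1.11^(2/3) × 0.00047^(1/2) = 0.968 m/s.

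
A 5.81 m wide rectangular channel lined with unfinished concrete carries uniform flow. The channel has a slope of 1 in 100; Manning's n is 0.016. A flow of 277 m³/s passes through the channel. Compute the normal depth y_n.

y_n = 5.07 m

Manning's equation rearranged: A R^(2/3) = nQ / (1·√S) = 0.016 × 277 / (√0.01) = 44.32.
At y = 5.5 m: A R^(2/3) = 49.04 — high.
At y = 3.88 m: A R^(2/3) = 31.62 — low.
At y = 5.07 m: A R^(2/3) = 44.34 — close enough.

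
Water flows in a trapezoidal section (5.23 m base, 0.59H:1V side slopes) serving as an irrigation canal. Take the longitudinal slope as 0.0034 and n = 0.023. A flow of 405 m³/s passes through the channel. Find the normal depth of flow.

Manning's equation rearranged: A R^(2/3) = nQ / (1·√S) = 0.023 × 405 / (√0.0034) = 159.8.
Try y = 9.01 m: A R^(2/3) = 224.6 — high.
Try y = 5.28 m: A R^(2/3) = 81.58 — low.
Try y = 7.56 m: A R^(2/3) = 159.6 — matches.

y_n = 7.56 m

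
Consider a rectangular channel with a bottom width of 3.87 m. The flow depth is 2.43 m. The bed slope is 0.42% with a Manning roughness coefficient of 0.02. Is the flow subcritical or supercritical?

Flow area A = b·y = 3.87 × 2.43 = 9.404 m². Wetted perimeter P = b + 2y = 3.87 + 2×2.43 = 8.73 m.
Hydraulic radius R = A/P = 9.404/8.73 = 1.077 m.
V = (1/n) R^(2/3) √S = (1/0.02) × 1.077^(2/3) × √0.0042 = 3.405 m/s. Hydraulic depth D_h = A/T = 9.404/3.87 = 2.43 m.
Froude number Fr = V/√(g·D_h) = 3.405/√(9.81×2.43) = 0.697, which is less than 1, so the flow is subcritical.

subcritical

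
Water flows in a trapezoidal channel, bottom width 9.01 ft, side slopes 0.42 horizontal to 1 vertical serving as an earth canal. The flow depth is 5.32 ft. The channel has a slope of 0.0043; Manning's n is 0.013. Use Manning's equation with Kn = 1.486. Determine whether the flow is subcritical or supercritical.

With bottom width b = 9.01 ft and side slope z = 0.42: A = (b + zy)y = (9.01 + 0.42×5.32)×5.32 = 59.82 ft²; P = b + 2y√(1+z²) = 9.01 + 2×5.32×1.085 = 20.55 ft.
Hydraulic radius R = A/P = 59.82/20.55 = 2.911 ft.
V = (1.486/n) R^(2/3) √S = (1.486/0.013) × 2.911^(2/3) × √0.0043 = 15.28 ft/s. Hydraulic depth D_h = A/T = 59.82/13.48 = 4.438 ft.
Froude number Fr = V/√(g·D_h) = 15.28/√(32.2×4.438) = 1.28, which is greater than 1, so the flow is supercritical.

supercritical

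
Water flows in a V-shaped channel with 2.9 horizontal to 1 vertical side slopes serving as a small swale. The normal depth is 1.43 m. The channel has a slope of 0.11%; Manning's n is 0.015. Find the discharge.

For a triangular section with side slope z = 2.9: A = zy² = 2.9×1.43² = 5.93 m²; P = 2y√(1+z²) = 2×1.43×3.068 = 8.773 m.
Hydraulic radius R = A/P = 5.93/8.773 = 0.6759 m.
Manning's equation: Q = (1/n) A R^(2/3) S^(1/2) = (1/0.015) × 5.93 × 0.6759^(2/3) × 0.0011^(1/2) = 10.1 m³/s.

Q = 10.1 m³/s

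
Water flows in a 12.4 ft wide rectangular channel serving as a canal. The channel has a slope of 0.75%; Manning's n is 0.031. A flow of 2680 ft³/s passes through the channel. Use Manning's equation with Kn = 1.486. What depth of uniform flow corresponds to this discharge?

y_n = 18.7 ft

Manning's equation rearranged: A R^(2/3) = nQ / (1.486·√S) = 0.031 × 2680 / (1.486 × √0.0075) = 645.6.
Try y = 13.6 ft: A R^(2/3) = 443.1 — short.
Try y = 21.7 ft: A R^(2/3) = 768 — over.
Try y = 18.7 ft: A R^(2/3) = 646.6 — matches.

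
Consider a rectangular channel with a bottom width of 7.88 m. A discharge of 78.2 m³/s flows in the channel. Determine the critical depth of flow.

For a rectangular channel, critical depth y_c = (q²/g)^(1/3) where q = Q/b = 78.2/7.88 = 9.924 m²/s.
So y_c = (9.924²/9.81)^(1/3) = 2.16 m.

y_c = 2.16 m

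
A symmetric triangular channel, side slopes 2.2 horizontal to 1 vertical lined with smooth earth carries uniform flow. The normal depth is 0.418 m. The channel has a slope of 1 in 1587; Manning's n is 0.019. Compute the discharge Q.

For a triangular section with side slope z = 2.2: A = zy² = 2.2×0.418² = 0.3844 m²; P = 2y√(1+z²) = 2×0.418×2.417 = 2.02 m.
Hydraulic radius R = A/P = 0.3844/2.02 = 0.1903 m.
Manning's equation: Q = (1/n) A R^(2/3) S^(1/2) = (1/0.019) × 0.3844 × 0.1903^(2/3) × 0.0006301^(1/2) = 0.168 m³/s.

Q = 0.168 m³/s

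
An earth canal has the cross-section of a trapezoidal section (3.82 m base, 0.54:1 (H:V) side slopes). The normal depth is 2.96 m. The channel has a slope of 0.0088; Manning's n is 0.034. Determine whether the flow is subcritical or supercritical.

With bottom width b = 3.82 m and side slope z = 0.54: A = (b + zy)y = (3.82 + 0.54×2.96)×2.96 = 16.04 m²; P = b + 2y√(1+z²) = 3.82 + 2×2.96×1.136 = 10.55 m.
Hydraulic radius R = A/P = 16.04/10.55 = 1.521 m.
V = (1/n) R^(2/3) √S = (1/0.034) × 1.521^(2/3) × √0.0088 = 3.648 m/s. Hydraulic depth D_h = A/T = 16.04/7.017 = 2.286 m.
Froude number Fr = V/√(g·D_h) = 3.648/√(9.81×2.286) = 0.77, which is less than 1, so the flow is subcritical.

subcritical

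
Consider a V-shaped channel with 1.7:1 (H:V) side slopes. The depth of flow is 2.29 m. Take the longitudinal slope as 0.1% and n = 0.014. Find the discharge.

For a triangular section with side slope z = 1.7: A = zy² = 1.7×2.29² = 8.915 m²; P = 2y√(1+z²) = 2×2.29×1.972 = 9.033 m.
Hydraulic radius R = A/P = 8.915/9.033 = 0.9869 m.
Manning's equation: Q = (1/n) A R^(2/3) S^(1/2) = (1/0.014) × 8.915 × 0.9869^(2/3) × 0.001^(1/2) = 20 m³/s.

Q = 20 m³/s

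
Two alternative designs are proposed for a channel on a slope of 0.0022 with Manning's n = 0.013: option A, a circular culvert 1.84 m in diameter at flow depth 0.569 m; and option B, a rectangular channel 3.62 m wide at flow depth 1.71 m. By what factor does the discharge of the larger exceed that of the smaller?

17.3

Channel A: For a circular section of diameter D = 1.84 m at depth y = 0.569 m, the central angle is θ = 2 arccos(1 − 2y/D) = 2.359 rad. Then A = (D²/8)(θ − sin θ) = 0.6997 m² and P = Dθ/2 = 2.17 m. Hydraulic radius R = A/P = 0.6997/2.17 = 0.3224 m. Q_A = (1/0.013)·0.6997·0.3224^(2/3)·√0.0022 = 1.187 m³/s.
Channel B: Flow area A = b·y = 3.62 × 1.71 = 6.19 m². Wetted perimeter P = b + 2y = 3.62 + 2×1.71 = 7.04 m. Hydraulic radius R = A/P = 6.19/7.04 = 0.8793 m. Q_B = (1/0.013)·6.19·0.8793^(2/3)·√0.0022 = 20.5 m³/s.
The larger discharge is 20.5 m³/s and the smaller is 1.187 m³/s; the ratio is 17.3.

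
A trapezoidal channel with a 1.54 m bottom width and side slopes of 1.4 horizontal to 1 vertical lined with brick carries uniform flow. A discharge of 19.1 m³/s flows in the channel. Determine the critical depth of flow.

y_c = 1.6 m

At critical depth, Q² T / (g A³) = 1, i.e. A³/T = Q²/g = 19.1²/9.81 = 37.19.
At y = 1.38 m: A³/T = 20.35 — low.
At y = 1.75 m: A³/T = 52.86 — high.
At y = 1.6 m: A³/T = 36.75 — matches.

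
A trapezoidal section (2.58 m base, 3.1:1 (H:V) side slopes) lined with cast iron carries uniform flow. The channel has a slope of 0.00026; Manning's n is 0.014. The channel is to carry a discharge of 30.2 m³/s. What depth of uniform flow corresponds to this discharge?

y_n = 2.3 m

Manning's equation rearranged: A R^(2/3) = nQ / (1·√S) = 0.014 × 30.2 / (√0.00026) = 26.22.
Try y = 2.89 m: A R^(2/3) = 44.81 — too large.
Try y = 2.3 m: A R^(2/3) = 26.21 — matches.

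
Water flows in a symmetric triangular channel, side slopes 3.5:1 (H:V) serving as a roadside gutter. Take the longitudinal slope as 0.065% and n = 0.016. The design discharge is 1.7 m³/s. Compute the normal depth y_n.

y_n = 0.769 m

Manning's equation rearranged: A R^(2/3) = nQ / (1·√S) = 0.016 × 1.7 / (√0.00065) = 1.067.
At y = 0.937 m: A R^(2/3) = 1.806 — too large.
At y = 0.769 m: A R^(2/3) = 1.066 — matches.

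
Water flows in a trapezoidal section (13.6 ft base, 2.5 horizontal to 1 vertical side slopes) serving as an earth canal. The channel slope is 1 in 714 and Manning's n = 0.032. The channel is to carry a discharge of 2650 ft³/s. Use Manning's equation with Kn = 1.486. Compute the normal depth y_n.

Manning's equation rearranged: A R^(2/3) = nQ / (1.486·√S) = 0.032 × 2650 / (1.486 × √0.001401) = 1525.
At y = 12.4 ft: A R^(2/3) = 2001 — high.
At y = 11 ft: A R^(2/3) = 1527 — close enough.

y_n = 11 ft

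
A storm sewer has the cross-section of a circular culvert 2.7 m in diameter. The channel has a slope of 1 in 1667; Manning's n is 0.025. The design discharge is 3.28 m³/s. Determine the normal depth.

Manning's equation rearranged: A R^(2/3) = nQ / (1·√S) = 0.025 × 3.28 / (√0.0005999) = 3.348.
At y = 2.11 m: A R^(2/3) = 4.205 — too large.
At y = 1.37 m: A R^(2/3) = 2.258 — too small.
At y = 1.76 m: A R^(2/3) = 3.346 — matches.

y_n = 1.76 m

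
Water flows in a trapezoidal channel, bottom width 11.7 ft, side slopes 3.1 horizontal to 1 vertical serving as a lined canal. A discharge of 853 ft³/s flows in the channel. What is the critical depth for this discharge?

y_c = 3.92 ft

At critical depth, Q² T / (g A³) = 1, i.e. A³/T = Q²/g = 853²/32.2 = 22600.
At y = 3.45 ft: A³/T = 13940 — low.
At y = 4.96 ft: A³/T = 57060 — high.
At y = 3.92 ft: A³/T = 22700 — matches.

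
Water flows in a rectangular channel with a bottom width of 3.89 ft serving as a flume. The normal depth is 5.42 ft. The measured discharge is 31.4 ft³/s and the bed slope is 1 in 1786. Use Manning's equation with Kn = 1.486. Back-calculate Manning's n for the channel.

Flow area A = b·y = 3.89 × 5.42 = 21.08 ft². Wetted perimeter P = b + 2y = 3.89 + 2×5.42 = 14.73 ft.
Hydraulic radius R = A/P = 21.08/14.73 = 1.431 ft.
Rearranging Manning's equation: n = (1.486/Q) A R^(2/3) S^(1/2) = (1.486/31.4) × 21.08 × 1.431^(2/3) × √0.0005599 = 0.03.

n = 0.03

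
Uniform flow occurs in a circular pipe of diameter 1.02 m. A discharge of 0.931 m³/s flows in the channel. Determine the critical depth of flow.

At critical depth, Q² T / (g A³) = 1, i.e. A³/T = Q²/g = 0.931²/9.81 = 0.08835.
Try y = 0.453 m: A³/T = 0.0425 — short.
Try y = 0.668 m: A³/T = 0.1881 — over.
Try y = 0.549 m: A³/T = 0.08859 — ≈ 0.08835.

y_c = 0.549 m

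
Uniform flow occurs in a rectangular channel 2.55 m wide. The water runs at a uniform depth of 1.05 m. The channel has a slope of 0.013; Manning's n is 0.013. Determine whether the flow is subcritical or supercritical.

Flow area A = b·y = 2.55 × 1.05 = 2.677 m². Wetted perimeter P = b + 2y = 2.55 + 2×1.05 = 4.65 m.
Hydraulic radius R = A/P = 2.677/4.65 = 0.5758 m.
V = (1/n) R^(2/3) √S = (1/0.013) × 0.5758^(2/3) × √0.013 = 6.07 m/s. Hydraulic depth D_h = A/T = 2.677/2.55 = 1.05 m.
Froude number Fr = V/√(g·D_h) = 6.07/√(9.81×1.05) = 1.89, which is greater than 1, so the flow is supercritical.

supercritical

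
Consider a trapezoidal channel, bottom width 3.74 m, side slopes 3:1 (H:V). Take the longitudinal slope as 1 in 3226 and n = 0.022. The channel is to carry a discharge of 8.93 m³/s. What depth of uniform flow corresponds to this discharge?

Manning's equation rearranged: A R^(2/3) = nQ / (1·√S) = 0.022 × 8.93 / (√0.00031) = 11.16.
At y = 1.84 m: A R^(2/3) = 18.24 — too large.
At y = 1.3 m: A R^(2/3) = 8.774 — too small.
At y = 1.46 m: A R^(2/3) = 11.16 — ≈ 11.16.

y_n = 1.46 m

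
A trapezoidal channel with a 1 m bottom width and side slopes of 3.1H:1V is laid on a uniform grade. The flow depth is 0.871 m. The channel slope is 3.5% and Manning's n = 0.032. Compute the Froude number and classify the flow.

supercritical

With bottom width b = 1 m and side slope z = 3.1: A = (b + zy)y = (1 + 3.1×0.871)×0.871 = 3.223 m²; P = b + 2y√(1+z²) = 1 + 2×0.871×3.257 = 6.674 m.
Hydraulic radius R = A/P = 3.223/6.674 = 0.4829 m.
V = (1/n) R^(2/3) √S = (1/0.032) × 0.4829^(2/3) × √0.035 = 3.598 m/s. Hydraulic depth D_h = A/T = 3.223/6.4 = 0.5035 m.
Froude number Fr = V/√(g·D_h) = 3.598/√(9.81×0.5035) = 1.62, which is greater than 1, so the flow is supercritical.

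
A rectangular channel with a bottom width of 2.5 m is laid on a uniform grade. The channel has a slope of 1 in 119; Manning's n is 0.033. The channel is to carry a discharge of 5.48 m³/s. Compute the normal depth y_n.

y_n = 1.12 m

Manning's equation rearranged: A R^(2/3) = nQ / (1·√S) = 0.033 × 5.48 / (√0.008403) = 1.973.
Try y = 0.962 m: A R^(2/3) = 1.602 — low.
Try y = 1.27 m: A R^(2/3) = 2.333 — high.
Try y = 1.12 m: A R^(2/3) = 1.971 — ≈ 1.973.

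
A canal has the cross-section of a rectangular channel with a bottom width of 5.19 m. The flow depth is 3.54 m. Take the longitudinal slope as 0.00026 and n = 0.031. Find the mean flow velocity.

Flow area A = b·y = 5.19 × 3.54 = 18.37 m². Wetted perimeter P = b + 2y = 5.19 + 2×3.54 = 12.27 m.
Hydraulic radius R = A/P = 18.37/12.27 = 1.497 m.
From Manning's equation, V = (1/n) R^(2/3) S^(1/2) = (1/0.031) × 1.497^(2/3) × 0.00026^(1/2) = 0.681 m/s.

V = 0.681 m/s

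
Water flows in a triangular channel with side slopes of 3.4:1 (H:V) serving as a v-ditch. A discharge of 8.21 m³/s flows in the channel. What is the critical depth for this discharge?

y_c = 1.04 m

At critical depth, Q² T / (g A³) = 1, i.e. A³/T = Q²/g = 8.21²/9.81 = 6.871.
Try y = 0.749 m: A³/T = 1.363 — low.
Try y = 1.15 m: A³/T = 11.63 — high.
Try y = 1.04 m: A³/T = 7.032 — matches.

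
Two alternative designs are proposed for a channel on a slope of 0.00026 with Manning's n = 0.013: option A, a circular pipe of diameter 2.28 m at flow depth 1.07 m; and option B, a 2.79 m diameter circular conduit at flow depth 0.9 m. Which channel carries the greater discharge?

channel A

Channel A: For a circular section of diameter D = 2.28 m at depth y = 1.07 m, the central angle is θ = 2 arccos(1 − 2y/D) = 3.019 rad. Then A = (D²/8)(θ − sin θ) = 1.882 m² and P = Dθ/2 = 3.441 m. Hydraulic radius R = A/P = 1.882/3.441 = 0.5469 m. Q_A = (1/0.013)·1.882·0.5469^(2/3)·√0.00026 = 1.561 m³/s.
Channel B: For a circular section of diameter D = 2.79 m at depth y = 0.9 m, the central angle is θ = 2 arccos(1 − 2y/D) = 2.416 rad. Then A = (D²/8)(θ − sin θ) = 1.705 m² and P = Dθ/2 = 3.37 m. Hydraulic radius R = A/P = 1.705/3.37 = 0.506 m. Q_B = (1/0.013)·1.705·0.506^(2/3)·√0.00026 = 1.343 m³/s.
Q_A = 1.561 m³/s vs Q_B = 1.343 m³/s, so channel A carries more.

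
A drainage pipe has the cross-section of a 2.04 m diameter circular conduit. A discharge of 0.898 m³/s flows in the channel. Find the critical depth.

At critical depth, Q² T / (g A³) = 1, i.e. A³/T = Q²/g = 0.898²/9.81 = 0.0822.
Try y = 0.32 m: A³/T = 0.02379 — short.
Try y = 0.479 m: A³/T = 0.1156 — over.
Try y = 0.439 m: A³/T = 0.08225 — matches.

y_c = 0.439 m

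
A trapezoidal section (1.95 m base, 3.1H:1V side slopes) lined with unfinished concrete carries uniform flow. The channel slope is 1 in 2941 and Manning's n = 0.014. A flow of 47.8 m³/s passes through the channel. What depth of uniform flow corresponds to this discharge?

Manning's equation rearranged: A R^(2/3) = nQ / (1·√S) = 0.014 × 47.8 / (√0.00034) = 36.29.
Try y = 2.01 m: A R^(2/3) = 17.45 — short.
Try y = 2.73 m: A R^(2/3) = 36.26 — matches.

y_n = 2.73 m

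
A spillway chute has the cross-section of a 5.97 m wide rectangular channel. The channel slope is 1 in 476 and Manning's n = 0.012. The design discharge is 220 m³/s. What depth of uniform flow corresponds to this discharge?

Manning's equation rearranged: A R^(2/3) = nQ / (1·√S) = 0.012 × 220 / (√0.002101) = 57.6.
Trying y = 6.92 m: A R^(2/3) = 67.43 — over.
Trying y = 5.1 m: A R^(2/3) = 46.43 — short.
Trying y = 6.07 m: A R^(2/3) = 57.54 — matches.

y_n = 6.07 m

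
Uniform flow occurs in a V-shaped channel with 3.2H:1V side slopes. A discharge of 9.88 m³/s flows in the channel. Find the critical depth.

At critical depth, Q² T / (g A³) = 1, i.e. A³/T = Q²/g = 9.88²/9.81 = 9.95.
At y = 0.813 m: A³/T = 1.819 — short.
At y = 1.42 m: A³/T = 29.56 — over.
At y = 1.14 m: A³/T = 9.858 — matches.

y_c = 1.14 m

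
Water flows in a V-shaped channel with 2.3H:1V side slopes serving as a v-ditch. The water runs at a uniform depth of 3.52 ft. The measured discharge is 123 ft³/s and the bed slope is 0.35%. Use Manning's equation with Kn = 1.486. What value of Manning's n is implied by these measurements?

n = 0.028

For a triangular section with side slope z = 2.3: A = zy² = 2.3×3.52² = 28.5 ft²; P = 2y√(1+z²) = 2×3.52×2.508 = 17.66 ft.
Hydraulic radius R = A/P = 28.5/17.66 = 1.614 ft.
Rearranging Manning's equation: n = (1.486/Q) A R^(2/3) S^(1/2) = (1.486/123) × 28.5 × 1.614^(2/3) × √0.0035 = 0.028.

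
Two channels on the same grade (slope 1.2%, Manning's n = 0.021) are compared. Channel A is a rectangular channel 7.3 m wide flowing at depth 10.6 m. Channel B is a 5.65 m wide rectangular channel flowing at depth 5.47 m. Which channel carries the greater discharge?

Channel A: Flow area A = b·y = 7.3 × 10.6 = 77.38 m². Wetted perimeter P = b + 2y = 7.3 + 2×10.6 = 28.5 m. Hydraulic radius R = A/P = 77.38/28.5 = 2.715 m. Q_A = (1/0.021)·77.38·2.715^(2/3)·√0.012 = 785.6 m³/s.
Channel B: Flow area A = b·y = 5.65 × 5.47 = 30.91 m². Wetted perimeter P = b + 2y = 5.65 + 2×5.47 = 16.59 m. Hydraulic radius R = A/P = 30.91/16.59 = 1.863 m. Q_B = (1/0.021)·30.91·1.863^(2/3)·√0.012 = 244.1 m³/s.
Q_A = 785.6 m³/s vs Q_B = 244.1 m³/s, so channel A carries more.

channel A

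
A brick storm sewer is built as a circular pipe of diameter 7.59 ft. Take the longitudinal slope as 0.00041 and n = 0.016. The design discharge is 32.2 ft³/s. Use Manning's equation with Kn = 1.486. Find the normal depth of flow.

y_n = 2.57 ft

Manning's equation rearranged: A R^(2/3) = nQ / (1.486·√S) = 0.016 × 32.2 / (1.486 × √0.00041) = 17.12.
At y = 1.75 ft: A R^(2/3) = 8.086 — too small.
At y = 2.8 ft: A R^(2/3) = 20.12 — too large.
At y = 2.57 ft: A R^(2/3) = 17.13 — close enough.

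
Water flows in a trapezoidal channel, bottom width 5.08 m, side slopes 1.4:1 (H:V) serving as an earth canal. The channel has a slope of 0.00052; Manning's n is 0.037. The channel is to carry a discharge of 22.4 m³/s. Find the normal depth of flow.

y_n = 2.81 m

Manning's equation rearranged: A R^(2/3) = nQ / (1·√S) = 0.037 × 22.4 / (√0.00052) = 36.35.
Try y = 3.49 m: A R^(2/3) = 55.86 — too large.
Try y = 2.44 m: A R^(2/3) = 27.63 — too small.
Try y = 2.81 m: A R^(2/3) = 36.32 — ≈ 36.35.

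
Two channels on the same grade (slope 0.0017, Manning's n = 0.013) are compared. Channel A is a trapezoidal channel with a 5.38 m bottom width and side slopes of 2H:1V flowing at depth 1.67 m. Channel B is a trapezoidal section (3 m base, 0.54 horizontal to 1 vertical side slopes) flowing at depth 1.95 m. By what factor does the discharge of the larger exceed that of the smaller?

1.92

Channel A: With bottom width b = 5.38 m and side slope z = 2: A = (b + zy)y = (5.38 + 2×1.67)×1.67 = 14.56 m²; P = b + 2y√(1+z²) = 5.38 + 2×1.67×2.236 = 12.85 m. Hydraulic radius R = A/P = 14.56/12.85 = 1.133 m. Q_A = (1/0.013)·14.56·1.133^(2/3)·√0.0017 = 50.21 m³/s.
Channel B: With bottom width b = 3 m and side slope z = 0.54: A = (b + zy)y = (3 + 0.54×1.95)×1.95 = 7.903 m²; P = b + 2y√(1+z²) = 3 + 2×1.95×1.136 = 7.432 m. Hydraulic radius R = A/P = 7.903/7.432 = 1.063 m. Q_B = (1/0.013)·7.903·1.063^(2/3)·√0.0017 = 26.11 m³/s.
The larger discharge is 50.21 m³/s and the smaller is 26.11 m³/s; the ratio is 1.92.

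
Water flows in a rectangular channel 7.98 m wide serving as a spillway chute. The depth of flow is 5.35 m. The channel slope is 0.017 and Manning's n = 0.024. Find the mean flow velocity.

V = 9.43 m/s

Flow area A = b·y = 7.98 × 5.35 = 42.69 m². Wetted perimeter P = b + 2y = 7.98 + 2×5.35 = 18.68 m.
Hydraulic radius R = A/P = 42.69/18.68 = 2.285 m.
From Manning's equation, V = (1/n) R^(2/3) S^(1/2) = (1/0.024) × 2.285^(2/3) × 0.017^(1/2) = 9.43 m/s.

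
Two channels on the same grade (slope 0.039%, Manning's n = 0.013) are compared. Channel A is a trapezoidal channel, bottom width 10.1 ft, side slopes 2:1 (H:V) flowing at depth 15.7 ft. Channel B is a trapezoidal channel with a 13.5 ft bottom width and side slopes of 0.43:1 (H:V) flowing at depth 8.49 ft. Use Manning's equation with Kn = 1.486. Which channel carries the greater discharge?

Channel A: With bottom width b = 10.1 ft and side slope z = 2: A = (b + zy)y = (10.1 + 2×15.7)×15.7 = 651.5 ft²; P = b + 2y√(1+z²) = 10.1 + 2×15.7×2.236 = 80.31 ft. Hydraulic radius R = A/P = 651.5/80.31 = 8.113 ft. Q_A = (1.486/0.013)·651.5·8.113^(2/3)·√0.00039 = 5938 ft³/s.
Channel B: With bottom width b = 13.5 ft and side slope z = 0.43: A = (b + zy)y = (13.5 + 0.43×8.49)×8.49 = 145.6 ft²; P = b + 2y√(1+z²) = 13.5 + 2×8.49×1.089 = 31.98 ft. Hydraulic radius R = A/P = 145.6/31.98 = 4.553 ft. Q_B = (1.486/0.013)·145.6·4.553^(2/3)·√0.00039 = 902.9 ft³/s.
Q_A = 5938 ft³/s vs Q_B = 902.9 ft³/s, so channel A carries more.

channel A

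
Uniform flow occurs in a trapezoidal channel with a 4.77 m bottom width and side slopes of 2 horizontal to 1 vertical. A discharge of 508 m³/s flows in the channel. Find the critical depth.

y_c = 5.6 m

At critical depth, Q² T / (g A³) = 1, i.e. A³/T = Q²/g = 508²/9.81 = 26310.
Try y = 6.48 m: A³/T = 49410 — over.
Try y = 4.9 m: A³/T = 14930 — short.
Try y = 5.6 m: A³/T = 26330 — matches.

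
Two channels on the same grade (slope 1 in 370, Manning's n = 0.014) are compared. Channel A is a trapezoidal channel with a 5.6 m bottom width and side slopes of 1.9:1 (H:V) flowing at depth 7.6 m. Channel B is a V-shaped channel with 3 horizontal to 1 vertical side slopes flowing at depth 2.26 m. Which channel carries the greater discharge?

channel A

Channel A: With bottom width b = 5.6 m and side slope z = 1.9: A = (b + zy)y = (5.6 + 1.9×7.6)×7.6 = 152.3 m²; P = b + 2y√(1+z²) = 5.6 + 2×7.6×2.147 = 38.24 m. Hydraulic radius R = A/P = 152.3/38.24 = 3.983 m. Q_A = (1/0.014)·152.3·3.983^(2/3)·√0.002703 = 1421 m³/s.
Channel B: For a triangular section with side slope z = 3: A = zy² = 3×2.26² = 15.32 m²; P = 2y√(1+z²) = 2×2.26×3.162 = 14.29 m. Hydraulic radius R = A/P = 15.32/14.29 = 1.072 m. Q_B = (1/0.014)·15.32·1.072^(2/3)·√0.002703 = 59.6 m³/s.
Q_A = 1421 m³/s vs Q_B = 59.6 m³/s, so channel A carries more.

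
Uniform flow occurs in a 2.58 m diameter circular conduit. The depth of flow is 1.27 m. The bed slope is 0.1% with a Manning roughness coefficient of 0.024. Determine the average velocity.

For a circular section of diameter D = 2.58 m at depth y = 1.27 m, the central angle is θ = 2 arccos(1 − 2y/D) = 3.111 rad. Then A = (D²/8)(θ − sin θ) = 2.562 m² and P = Dθ/2 = 4.013 m.
Hydraulic radius R = A/P = 2.562/4.013 = 0.6386 m.
From Manning's equation, V = (1/n) R^(2/3) S^(1/2) = (1/0.024) × 0.6386^(2/3) × 0.001^(1/2) = 0.977 m/s.

V = 0.977 m/s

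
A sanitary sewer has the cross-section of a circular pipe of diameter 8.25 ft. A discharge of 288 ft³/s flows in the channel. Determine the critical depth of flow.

At critical depth, Q² T / (g A³) = 1, i.e. A³/T = Q²/g = 288²/32.2 = 2576.
At y = 5.36 ft: A³/T = 6312 — too large.
At y = 3.77 ft: A³/T = 1641 — too small.
At y = 4.24 ft: A³/T = 2571 — matches.

y_c = 4.24 ft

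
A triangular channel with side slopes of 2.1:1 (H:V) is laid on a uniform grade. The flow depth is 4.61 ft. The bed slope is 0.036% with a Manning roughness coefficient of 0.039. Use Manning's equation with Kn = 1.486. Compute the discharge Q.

Q = 52.6 ft³/s

For a triangular section with side slope z = 2.1: A = zy² = 2.1×4.61² = 44.63 ft²; P = 2y√(1+z²) = 2×4.61×2.326 = 21.45 ft.
Hydraulic radius R = A/P = 44.63/21.45 = 2.081 ft.
Manning's equation: Q = (1.486/n) A R^(2/3) S^(1/2) = (1.486/0.039) × 44.63 × 2.081^(2/3) × 0.00036^(1/2) = 52.6 ft³/s.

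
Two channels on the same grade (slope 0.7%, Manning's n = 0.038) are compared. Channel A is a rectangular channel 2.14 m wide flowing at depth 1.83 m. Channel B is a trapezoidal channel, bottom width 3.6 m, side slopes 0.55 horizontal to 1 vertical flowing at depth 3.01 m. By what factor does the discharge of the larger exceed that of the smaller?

6.91

Channel A: Flow area A = b·y = 2.14 × 1.83 = 3.916 m². Wetted perimeter P = b + 2y = 2.14 + 2×1.83 = 5.8 m. Hydraulic radius R = A/P = 3.916/5.8 = 0.6752 m. Q_A = (1/0.038)·3.916·0.6752^(2/3)·√0.007 = 6.636 m³/s.
Channel B: With bottom width b = 3.6 m and side slope z = 0.55: A = (b + zy)y = (3.6 + 0.55×3.01)×3.01 = 15.82 m²; P = b + 2y√(1+z²) = 3.6 + 2×3.01×1.141 = 10.47 m. Hydraulic radius R = A/P = 15.82/10.47 = 1.511 m. Q_B = (1/0.038)·15.82·1.511^(2/3)·√0.007 = 45.86 m³/s.
The larger discharge is 45.86 m³/s and the smaller is 6.636 m³/s; the ratio is 6.91.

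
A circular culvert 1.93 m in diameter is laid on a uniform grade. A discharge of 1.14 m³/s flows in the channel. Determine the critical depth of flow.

y_c = 0.504 m

At critical depth, Q² T / (g A³) = 1, i.e. A³/T = Q²/g = 1.14²/9.81 = 0.1325.
Trying y = 0.573 m: A³/T = 0.2184 — too large.
Trying y = 0.345 m: A³/T = 0.03013 — too small.
Trying y = 0.504 m: A³/T = 0.1327 — matches.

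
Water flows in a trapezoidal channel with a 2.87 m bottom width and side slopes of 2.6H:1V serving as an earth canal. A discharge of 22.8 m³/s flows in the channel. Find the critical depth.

At critical depth, Q² T / (g A³) = 1, i.e. A³/T = Q²/g = 22.8²/9.81 = 52.99.
Try y = 1.55 m: A³/T = 111.9 — over.
Try y = 0.892 m: A³/T = 13.21 — short.
Try y = 1.28 m: A³/T = 52.42 — ≈ 52.99.

y_c = 1.28 m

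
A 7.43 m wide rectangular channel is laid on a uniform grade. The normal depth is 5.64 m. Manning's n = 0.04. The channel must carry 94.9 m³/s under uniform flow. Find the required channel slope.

Flow area A = b·y = 7.43 × 5.64 = 41.91 m². Wetted perimeter P = b + 2y = 7.43 + 2×5.64 = 18.71 m.
Hydraulic radius R = A/P = 41.91/18.71 = 2.24 m.
From Manning's equation, S = [nQ / (1 A R^(2/3))]² = [0.04 × 94.9 / (1 × 41.91 × 2.24^(2/3))]² = 0.0028.

S = 0.0028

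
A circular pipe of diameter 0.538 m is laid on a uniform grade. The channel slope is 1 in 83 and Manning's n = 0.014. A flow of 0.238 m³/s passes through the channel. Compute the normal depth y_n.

Manning's equation rearranged: A R^(2/3) = nQ / (1·√S) = 0.014 × 0.238 / (√0.01205) = 0.03036.
Try y = 0.195 m: A R^(2/3) = 0.01676 — short.
Try y = 0.334 m: A R^(2/3) = 0.04221 — over.
Try y = 0.272 m: A R^(2/3) = 0.0304 — matches.

y_n = 0.272 m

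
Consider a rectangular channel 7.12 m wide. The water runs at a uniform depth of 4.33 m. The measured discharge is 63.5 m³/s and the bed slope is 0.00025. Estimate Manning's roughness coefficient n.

n = 0.012

Flow area A = b·y = 7.12 × 4.33 = 30.83 m². Wetted perimeter P = b + 2y = 7.12 + 2×4.33 = 15.78 m.
Hydraulic radius R = A/P = 30.83/15.78 = 1.954 m.
Rearranging Manning's equation: n = (1/Q) A R^(2/3) S^(1/2) = (1/63.5) × 30.83 × 1.954^(2/3) × √0.00025 = 0.012.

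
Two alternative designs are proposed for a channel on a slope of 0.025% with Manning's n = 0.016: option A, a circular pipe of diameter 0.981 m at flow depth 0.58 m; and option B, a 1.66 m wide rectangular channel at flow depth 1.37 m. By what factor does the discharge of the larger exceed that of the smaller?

7.53

Channel A: For a circular section of diameter D = 0.981 m at depth y = 0.58 m, the central angle is θ = 2 arccos(1 − 2y/D) = 3.509 rad. Then A = (D²/8)(θ − sin θ) = 0.4652 m² and P = Dθ/2 = 1.721 m. Hydraulic radius R = A/P = 0.4652/1.721 = 0.2703 m. Q_A = (1/0.016)·0.4652·0.2703^(2/3)·√0.00025 = 0.1922 m³/s.
Channel B: Flow area A = b·y = 1.66 × 1.37 = 2.274 m². Wetted perimeter P = b + 2y = 1.66 + 2×1.37 = 4.4 m. Hydraulic radius R = A/P = 2.274/4.4 = 0.5169 m. Q_B = (1/0.016)·2.274·0.5169^(2/3)·√0.00025 = 1.447 m³/s.
The larger discharge is 1.447 m³/s and the smaller is 0.1922 m³/s; the ratio is 7.53.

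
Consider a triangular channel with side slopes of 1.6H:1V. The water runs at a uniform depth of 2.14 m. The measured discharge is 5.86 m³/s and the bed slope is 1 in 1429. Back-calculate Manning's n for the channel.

n = 0.031

For a triangular section with side slope z = 1.6: A = zy² = 1.6×2.14² = 7.327 m²; P = 2y√(1+z²) = 2×2.14×1.887 = 8.075 m.
Hydraulic radius R = A/P = 7.327/8.075 = 0.9074 m.
Rearranging Manning's equation: n = (1/Q) A R^(2/3) S^(1/2) = (1/5.86) × 7.327 × 0.9074^(2/3) × √0.0006998 = 0.031.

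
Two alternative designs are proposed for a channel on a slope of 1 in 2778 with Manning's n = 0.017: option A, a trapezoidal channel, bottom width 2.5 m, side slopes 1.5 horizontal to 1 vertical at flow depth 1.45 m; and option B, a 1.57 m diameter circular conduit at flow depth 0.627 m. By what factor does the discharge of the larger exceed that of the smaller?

Channel A: With bottom width b = 2.5 m and side slope z = 1.5: A = (b + zy)y = (2.5 + 1.5×1.45)×1.45 = 6.779 m²; P = b + 2y√(1+z²) = 2.5 + 2×1.45×1.803 = 7.728 m. Hydraulic radius R = A/P = 6.779/7.728 = 0.8772 m. Q_A = (1/0.017)·6.779·0.8772^(2/3)·√0.00036 = 6.932 m³/s.
Channel B: For a circular section of diameter D = 1.57 m at depth y = 0.627 m, the central angle is θ = 2 arccos(1 − 2y/D) = 2.736 rad. Then A = (D²/8)(θ − sin θ) = 0.7216 m² and P = Dθ/2 = 2.148 m. Hydraulic radius R = A/P = 0.7216/2.148 = 0.3359 m. Q_B = (1/0.017)·0.7216·0.3359^(2/3)·√0.00036 = 0.3892 m³/s.
The larger discharge is 6.932 m³/s and the smaller is 0.3892 m³/s; the ratio is 17.8.

17.8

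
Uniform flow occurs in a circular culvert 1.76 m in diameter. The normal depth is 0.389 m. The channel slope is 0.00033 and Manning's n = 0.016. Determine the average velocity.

V = 0.429 m/s

For a circular section of diameter D = 1.76 m at depth y = 0.389 m, the central angle is θ = 2 arccos(1 − 2y/D) = 1.958 rad. Then A = (D²/8)(θ − sin θ) = 0.3995 m² and P = Dθ/2 = 1.723 m.
Hydraulic radius R = A/P = 0.3995/1.723 = 0.2319 m.
From Manning's equation, V = (1/n) R^(2/3) S^(1/2) = (1/0.016) × 0.2319^(2/3) × 0.00033^(1/2) = 0.429 m/s.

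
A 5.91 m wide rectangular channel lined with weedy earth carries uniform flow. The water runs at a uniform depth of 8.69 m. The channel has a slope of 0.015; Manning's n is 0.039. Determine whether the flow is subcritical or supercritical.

subcritical

Flow area A = b·y = 5.91 × 8.69 = 51.36 m². Wetted perimeter P = b + 2y = 5.91 + 2×8.69 = 23.29 m.
Hydraulic radius R = A/P = 51.36/23.29 = 2.205 m.
V = (1/n) R^(2/3) √S = (1/0.039) × 2.205^(2/3) × √0.015 = 5.32 m/s. Hydraulic depth D_h = A/T = 51.36/5.91 = 8.69 m.
Froude number Fr = V/√(g·D_h) = 5.32/√(9.81×8.69) = 0.576, which is less than 1, so the flow is subcritical.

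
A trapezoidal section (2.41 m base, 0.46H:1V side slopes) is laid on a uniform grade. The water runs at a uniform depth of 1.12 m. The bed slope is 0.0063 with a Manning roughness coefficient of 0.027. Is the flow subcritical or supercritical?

With bottom width b = 2.41 m and side slope z = 0.46: A = (b + zy)y = (2.41 + 0.46×1.12)×1.12 = 3.276 m²; P = b + 2y√(1+z²) = 2.41 + 2×1.12×1.101 = 4.876 m.
Hydraulic radius R = A/P = 3.276/4.876 = 0.672 m.
V = (1/n) R^(2/3) √S = (1/0.027) × 0.672^(2/3) × √0.0063 = 2.255 m/s. Hydraulic depth D_h = A/T = 3.276/3.44 = 0.9523 m.
Froude number Fr = V/√(g·D_h) = 2.255/√(9.81×0.9523) = 0.738, which is less than 1, so the flow is subcritical.

subcritical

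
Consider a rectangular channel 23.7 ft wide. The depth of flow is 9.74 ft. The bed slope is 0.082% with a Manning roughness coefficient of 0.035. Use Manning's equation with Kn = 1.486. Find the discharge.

Flow area A = b·y = 23.7 × 9.74 = 230.8 ft². Wetted perimeter P = b + 2y = 23.7 + 2×9.74 = 43.18 ft.
Hydraulic radius R = A/P = 230.8/43.18 = 5.346 ft.
Manning's equation: Q = (1.486/n) A R^(2/3) S^(1/2) = (1.486/0.035) × 230.8 × 5.346^(2/3) × 0.00082^(1/2) = 858 ft³/s.

Q = 858 ft³/s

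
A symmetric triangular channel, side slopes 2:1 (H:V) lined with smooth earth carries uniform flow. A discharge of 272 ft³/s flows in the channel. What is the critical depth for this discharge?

At critical depth, Q² T / (g A³) = 1, i.e. A³/T = Q²/g = 272²/32.2 = 2298.
Trying y = 4.67 ft: A³/T = 4442 — high.
Trying y = 2.79 ft: A³/T = 338.1 — low.
Trying y = 4.09 ft: A³/T = 2289 — matches.

y_c = 4.09 ft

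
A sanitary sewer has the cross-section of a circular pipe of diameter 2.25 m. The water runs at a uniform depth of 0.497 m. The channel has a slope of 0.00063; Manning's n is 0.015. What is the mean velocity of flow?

V = 0.744 m/s

For a circular section of diameter D = 2.25 m at depth y = 0.497 m, the central angle is θ = 2 arccos(1 − 2y/D) = 1.957 rad. Then A = (D²/8)(θ − sin θ) = 0.6523 m² and P = Dθ/2 = 2.202 m.
Hydraulic radius R = A/P = 0.6523/2.202 = 0.2963 m.
From Manning's equation, V = (1/n) R^(2/3) S^(1/2) = (1/0.015) × 0.2963^(2/3) × 0.00063^(1/2) = 0.744 m/s.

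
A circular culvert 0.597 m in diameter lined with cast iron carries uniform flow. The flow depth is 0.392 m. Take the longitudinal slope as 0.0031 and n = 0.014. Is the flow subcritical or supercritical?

subcritical

For a circular section of diameter D = 0.597 m at depth y = 0.392 m, the central angle is θ = 2 arccos(1 − 2y/D) = 3.779 rad. Then A = (D²/8)(θ − sin θ) = 0.1949 m² and P = Dθ/2 = 1.128 m.
Hydraulic radius R = A/P = 0.1949/1.128 = 0.1727 m.
V = (1/n) R^(2/3) √S = (1/0.014) × 0.1727^(2/3) × √0.0031 = 1.234 m/s. Hydraulic depth D_h = A/T = 0.1949/0.567 = 0.3437 m.
Froude number Fr = V/√(g·D_h) = 1.234/√(9.81×0.3437) = 0.672, which is less than 1, so the flow is subcritical.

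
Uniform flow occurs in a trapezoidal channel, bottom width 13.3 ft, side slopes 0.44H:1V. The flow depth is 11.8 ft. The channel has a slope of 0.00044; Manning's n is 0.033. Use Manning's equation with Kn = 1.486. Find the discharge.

With bottom width b = 13.3 ft and side slope z = 0.44: A = (b + zy)y = (13.3 + 0.44×11.8)×11.8 = 218.2 ft²; P = b + 2y√(1+z²) = 13.3 + 2×11.8×1.093 = 39.08 ft.
Hydraulic radius R = A/P = 218.2/39.08 = 5.583 ft.
Manning's equation: Q = (1.486/n) A R^(2/3) S^(1/2) = (1.486/0.033) × 218.2 × 5.583^(2/3) × 0.00044^(1/2) = 649 ft³/s.

Q = 649 ft³/s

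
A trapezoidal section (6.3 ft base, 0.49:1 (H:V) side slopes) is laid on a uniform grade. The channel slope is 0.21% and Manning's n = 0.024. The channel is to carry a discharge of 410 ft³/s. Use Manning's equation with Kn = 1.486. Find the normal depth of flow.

Manning's equation rearranged: A R^(2/3) = nQ / (1.486·√S) = 0.024 × 410 / (1.486 × √0.0021) = 144.5.
At y = 4.91 ft: A R^(2/3) = 78.32 — low.
At y = 8.47 ft: A R^(2/3) = 204.7 — high.
At y = 6.98 ft: A R^(2/3) = 144.4 — ≈ 144.5.

y_n = 6.98 ft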